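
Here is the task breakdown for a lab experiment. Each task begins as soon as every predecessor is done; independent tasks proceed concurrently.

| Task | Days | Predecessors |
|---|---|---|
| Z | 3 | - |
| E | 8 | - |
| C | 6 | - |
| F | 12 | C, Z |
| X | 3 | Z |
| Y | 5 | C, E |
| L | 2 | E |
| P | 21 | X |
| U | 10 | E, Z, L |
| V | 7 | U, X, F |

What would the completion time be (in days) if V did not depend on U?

27

With the dependency in place, Z→X→P = 3+3+21 = 27 sets the finish at 27 days.
Without U→V, V's earliest start moves from 20 to 18.
New critical path: Z→X→P = 3+3+21 = 27 ⇒ 27 days.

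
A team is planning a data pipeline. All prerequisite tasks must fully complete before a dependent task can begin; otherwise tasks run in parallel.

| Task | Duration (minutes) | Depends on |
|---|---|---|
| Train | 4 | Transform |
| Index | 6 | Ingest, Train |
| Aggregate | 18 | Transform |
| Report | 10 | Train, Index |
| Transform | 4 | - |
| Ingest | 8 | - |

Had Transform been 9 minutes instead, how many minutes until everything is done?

Critical path before the change: Transform→Train→Index→Report = 4+4+6+10 = 24 giving 24 minutes.
Transform lies on that path, so at 9 minutes the path becomes 29 minutes.
No other chain overtakes it, so the finish is 29 minutes.

29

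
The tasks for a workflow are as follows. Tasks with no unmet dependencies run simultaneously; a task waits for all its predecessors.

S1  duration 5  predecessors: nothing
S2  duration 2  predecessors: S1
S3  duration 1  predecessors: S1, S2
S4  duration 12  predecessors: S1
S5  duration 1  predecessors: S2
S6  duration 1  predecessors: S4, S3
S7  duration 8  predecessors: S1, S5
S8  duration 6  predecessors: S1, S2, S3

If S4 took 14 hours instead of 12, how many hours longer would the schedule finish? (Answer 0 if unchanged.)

2

Critical path before the change: S1→S4→S6 = 5+12+1 = 18 giving 18 hours.
Since S4 is critical, the +2 change carries straight to that chain (now 20 hours).
The critical path is still S1→S4→S6; finish is now 20 hours.
Change in finish: 20 − 18 = +2 hours.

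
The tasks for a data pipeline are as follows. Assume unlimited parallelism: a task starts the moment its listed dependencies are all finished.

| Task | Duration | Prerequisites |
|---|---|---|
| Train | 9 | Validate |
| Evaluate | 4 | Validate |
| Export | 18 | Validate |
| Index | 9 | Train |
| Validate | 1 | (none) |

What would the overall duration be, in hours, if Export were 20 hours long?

Actual critical path: Validate→Export = 1+18 = 19 ⇒ 19 hours.
Export lies on that path, so at 20 hours the path becomes 21 hours.
No other chain overtakes it, so the finish is 21 hours.

21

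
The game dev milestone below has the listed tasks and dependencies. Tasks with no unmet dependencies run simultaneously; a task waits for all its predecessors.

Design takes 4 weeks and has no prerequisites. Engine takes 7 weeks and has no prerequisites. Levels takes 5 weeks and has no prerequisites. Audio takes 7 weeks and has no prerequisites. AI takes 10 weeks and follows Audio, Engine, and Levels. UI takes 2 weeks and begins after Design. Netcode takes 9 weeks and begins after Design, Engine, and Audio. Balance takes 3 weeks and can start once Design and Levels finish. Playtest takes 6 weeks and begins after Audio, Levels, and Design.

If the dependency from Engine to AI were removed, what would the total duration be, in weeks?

Original critical path: Engine→AI = 7+10 = 17 ⇒ 17 weeks.
Dropping Engine→AI doesn't change AI's earliest start (7); another predecessor still binds.
After: Audio→AI = 7+10 = 17 → 17 weeks.

17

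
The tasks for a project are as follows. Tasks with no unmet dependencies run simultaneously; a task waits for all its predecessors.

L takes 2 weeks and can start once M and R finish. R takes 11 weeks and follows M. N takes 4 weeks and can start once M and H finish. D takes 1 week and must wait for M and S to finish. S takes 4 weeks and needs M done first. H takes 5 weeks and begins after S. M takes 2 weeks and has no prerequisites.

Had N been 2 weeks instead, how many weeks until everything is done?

Critical path before the change: M→S→H→N = 2+4+5+4 = 15 giving 15 weeks.
N lies on that path, so at 2 weeks the path becomes 13 weeks.
Now M→R→L = 2+11+2 = 15 is longest, so the finish becomes 15 weeks.

15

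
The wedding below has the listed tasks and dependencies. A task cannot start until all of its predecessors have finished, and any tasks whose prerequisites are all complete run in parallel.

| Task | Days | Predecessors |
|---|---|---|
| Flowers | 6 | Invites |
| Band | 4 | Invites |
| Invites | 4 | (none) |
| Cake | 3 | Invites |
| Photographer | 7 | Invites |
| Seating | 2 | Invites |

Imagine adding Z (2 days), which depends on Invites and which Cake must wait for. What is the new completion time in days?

Originally the schedule takes 11 days.
With Z inserted, Cake now waits for max(Invites, Z).
New critical path: Invites→Photographer = 4+7 = 11 ⇒ 11 days.

11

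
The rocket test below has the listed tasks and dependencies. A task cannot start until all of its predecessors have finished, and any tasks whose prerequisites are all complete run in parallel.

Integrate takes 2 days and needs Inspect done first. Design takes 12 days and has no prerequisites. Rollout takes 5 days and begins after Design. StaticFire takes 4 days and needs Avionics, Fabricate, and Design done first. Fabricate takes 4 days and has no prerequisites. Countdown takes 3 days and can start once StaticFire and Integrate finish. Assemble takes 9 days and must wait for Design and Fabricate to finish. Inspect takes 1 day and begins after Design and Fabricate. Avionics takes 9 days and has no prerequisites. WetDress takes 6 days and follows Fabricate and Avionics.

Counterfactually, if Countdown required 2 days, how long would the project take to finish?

The binding path is Design→Assemble = 12+9 = 21; finish at 21 days.
The longest path through Countdown is only 19 days, so Countdown has float 2.
No other chain overtakes it, so the finish is 21 days.

21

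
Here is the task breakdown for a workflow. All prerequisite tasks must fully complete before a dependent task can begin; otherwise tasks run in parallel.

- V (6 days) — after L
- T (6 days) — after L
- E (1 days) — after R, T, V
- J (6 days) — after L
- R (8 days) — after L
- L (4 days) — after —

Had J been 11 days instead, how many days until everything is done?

15

The binding path is L→R→E = 4+8+1 = 13; finish at 13 days.
J is off the critical path — its longest chain is 10 days, giving 3 of slack.
Now L→J = 4+11 = 15 is longest, so the finish becomes 15 days.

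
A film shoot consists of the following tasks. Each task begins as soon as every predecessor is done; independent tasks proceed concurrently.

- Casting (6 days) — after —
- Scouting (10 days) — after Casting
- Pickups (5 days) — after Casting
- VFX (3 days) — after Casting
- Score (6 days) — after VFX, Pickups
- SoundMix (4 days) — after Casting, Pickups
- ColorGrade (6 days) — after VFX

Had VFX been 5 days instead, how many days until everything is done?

17

Baseline: Casting→Pickups→Score = 6+5+6 = 17 → 17 days.
VFX has 2 days of float (longest path through it is 15).
The critical path is still Casting→Pickups→Score; finish is now 17 days.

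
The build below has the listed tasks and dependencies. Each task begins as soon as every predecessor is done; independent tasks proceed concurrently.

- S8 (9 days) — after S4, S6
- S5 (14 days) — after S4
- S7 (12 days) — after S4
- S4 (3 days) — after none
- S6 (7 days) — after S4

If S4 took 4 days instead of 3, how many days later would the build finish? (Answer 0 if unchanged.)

1

As given, the longest chain is S4→S6→S8 = 3+7+9 = 19, so the finish is 19 days.
Since S4 is critical, the +1 change carries straight to that chain (now 20 days).
No other chain overtakes it, so the finish is 20 days.
Change in finish: 20 − 19 = +1 days.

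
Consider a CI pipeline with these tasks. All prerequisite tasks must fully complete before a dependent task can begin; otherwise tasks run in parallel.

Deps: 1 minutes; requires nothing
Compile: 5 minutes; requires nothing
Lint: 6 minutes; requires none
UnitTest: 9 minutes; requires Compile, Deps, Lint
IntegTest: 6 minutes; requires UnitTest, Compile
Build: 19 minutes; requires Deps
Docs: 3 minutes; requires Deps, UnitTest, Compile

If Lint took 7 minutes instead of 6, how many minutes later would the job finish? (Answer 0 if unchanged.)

1

Baseline: Lint→UnitTest→IntegTest = 6+9+6 = 21 → 21 minutes.
Lint is on the critical path; changing it to 7 makes that path 22 minutes.
That remains the longest chain; total 22 minutes.
Change in finish: 22 − 21 = +1 minutes.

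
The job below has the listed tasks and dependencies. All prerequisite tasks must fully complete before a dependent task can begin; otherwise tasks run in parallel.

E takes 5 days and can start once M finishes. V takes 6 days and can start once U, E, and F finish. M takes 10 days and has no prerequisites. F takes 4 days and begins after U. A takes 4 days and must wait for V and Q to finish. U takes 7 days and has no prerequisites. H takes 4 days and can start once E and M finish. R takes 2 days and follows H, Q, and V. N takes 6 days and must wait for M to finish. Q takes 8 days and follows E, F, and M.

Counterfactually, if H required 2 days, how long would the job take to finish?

Actual critical path: M→E→Q→A = 10+5+8+4 = 27 ⇒ 27 days.
H has 6 days of float (longest path through it is 21).
The critical path is still M→E→Q→A; finish is now 27 days.

27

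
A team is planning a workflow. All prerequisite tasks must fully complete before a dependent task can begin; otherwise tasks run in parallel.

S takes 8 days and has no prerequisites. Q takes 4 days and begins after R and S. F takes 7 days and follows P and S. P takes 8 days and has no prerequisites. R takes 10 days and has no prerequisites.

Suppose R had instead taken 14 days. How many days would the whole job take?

As given, the longest chain is P→F = 8+7 = 15, so the finish is 15 days.
R is off the critical path — its longest chain is 14 days, giving 1 of slack.
Now R→Q = 14+4 = 18 is longest, so the finish becomes 18 days.

18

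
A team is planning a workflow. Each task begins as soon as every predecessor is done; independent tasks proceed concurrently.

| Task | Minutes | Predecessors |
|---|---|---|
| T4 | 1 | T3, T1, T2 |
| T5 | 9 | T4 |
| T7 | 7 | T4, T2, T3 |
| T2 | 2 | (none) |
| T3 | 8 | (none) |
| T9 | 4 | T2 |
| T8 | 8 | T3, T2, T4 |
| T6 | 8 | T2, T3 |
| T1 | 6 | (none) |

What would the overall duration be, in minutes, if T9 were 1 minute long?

The binding path is T3→T4→T5 = 8+1+9 = 18; finish at 18 minutes.
The longest path through T9 is only 6 minutes, so T9 has float 12.
The critical path is still T3→T4→T5; finish is now 18 minutes.

18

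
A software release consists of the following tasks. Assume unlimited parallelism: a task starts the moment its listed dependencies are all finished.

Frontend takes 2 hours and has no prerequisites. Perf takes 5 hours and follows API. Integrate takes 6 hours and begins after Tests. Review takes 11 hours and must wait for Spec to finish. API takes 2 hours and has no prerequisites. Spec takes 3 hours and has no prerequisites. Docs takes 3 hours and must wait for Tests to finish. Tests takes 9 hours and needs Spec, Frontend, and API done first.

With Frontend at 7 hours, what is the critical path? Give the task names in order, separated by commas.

Actual critical path: Spec→Tests→Integrate = 3+9+6 = 18 ⇒ 18 hours.
The longest path through Frontend is only 17 hours, so Frontend has float 1.
The binding chain switches to Frontend→Tests→Integrate = 7+9+6 = 22; finish 22 hours.

Frontend, Tests, Integrate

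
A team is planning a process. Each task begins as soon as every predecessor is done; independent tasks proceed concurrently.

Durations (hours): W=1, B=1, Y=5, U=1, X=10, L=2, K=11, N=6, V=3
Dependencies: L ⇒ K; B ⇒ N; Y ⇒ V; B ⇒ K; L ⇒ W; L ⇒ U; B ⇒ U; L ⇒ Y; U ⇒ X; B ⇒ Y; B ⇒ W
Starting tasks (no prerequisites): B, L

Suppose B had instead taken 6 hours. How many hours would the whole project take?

Baseline: L→K = 2+11 = 13 → 13 hours.
B is off the critical path — its longest chain is 12 hours, giving 1 of slack.
New critical path: B→K = 6+11 = 17 ⇒ 17 hours.

17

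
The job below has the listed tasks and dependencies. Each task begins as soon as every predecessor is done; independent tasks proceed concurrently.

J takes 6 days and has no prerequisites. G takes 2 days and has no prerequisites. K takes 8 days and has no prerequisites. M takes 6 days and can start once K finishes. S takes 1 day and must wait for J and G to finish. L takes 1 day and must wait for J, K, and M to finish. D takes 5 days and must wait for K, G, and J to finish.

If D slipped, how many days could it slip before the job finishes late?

K→M→L = 8+6+1 = 15 sets the makespan at 15 days.
Longest path through D: 13 days (earliest finish 13, latest finish 15).
So D can slip 15 − 13 = 2 days.

2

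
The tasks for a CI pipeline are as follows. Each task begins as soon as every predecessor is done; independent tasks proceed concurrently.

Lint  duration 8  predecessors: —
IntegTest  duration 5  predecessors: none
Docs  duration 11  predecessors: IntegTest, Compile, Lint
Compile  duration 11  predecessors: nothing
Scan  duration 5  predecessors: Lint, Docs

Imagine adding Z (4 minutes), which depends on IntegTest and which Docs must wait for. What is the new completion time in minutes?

27

Originally the job takes 27 minutes.
With Z inserted, Docs now waits for max(IntegTest, Compile, Lint, Z).
New critical path: Compile→Docs→Scan = 11+11+5 = 27 ⇒ 27 minutes.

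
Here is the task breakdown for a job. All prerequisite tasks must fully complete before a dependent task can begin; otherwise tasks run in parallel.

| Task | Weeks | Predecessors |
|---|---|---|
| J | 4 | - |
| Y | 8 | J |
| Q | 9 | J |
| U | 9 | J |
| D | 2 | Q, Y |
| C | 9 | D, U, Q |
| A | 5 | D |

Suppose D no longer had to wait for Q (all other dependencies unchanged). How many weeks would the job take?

23

With the dependency in place, J→Q→D→C = 4+9+2+9 = 24 sets the finish at 24 weeks.
Without Q→D, D's earliest start moves from 13 to 12.
After: J→Y→D→C = 4+8+2+9 = 23 → 23 weeks.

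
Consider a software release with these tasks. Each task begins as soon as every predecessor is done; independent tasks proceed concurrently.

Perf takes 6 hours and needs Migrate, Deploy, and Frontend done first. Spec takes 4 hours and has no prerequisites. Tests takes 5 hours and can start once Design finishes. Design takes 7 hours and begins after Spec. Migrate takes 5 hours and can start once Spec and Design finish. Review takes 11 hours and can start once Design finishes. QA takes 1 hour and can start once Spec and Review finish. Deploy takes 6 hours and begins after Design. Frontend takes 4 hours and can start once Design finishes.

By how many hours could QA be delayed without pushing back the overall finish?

Spec→Design→Review→QA = 4+7+11+1 = 23 sets the makespan at 23 hours.
The longest chain containing QA totals 23 hours.
So QA can slip 23 − 23 = 0 hours.

0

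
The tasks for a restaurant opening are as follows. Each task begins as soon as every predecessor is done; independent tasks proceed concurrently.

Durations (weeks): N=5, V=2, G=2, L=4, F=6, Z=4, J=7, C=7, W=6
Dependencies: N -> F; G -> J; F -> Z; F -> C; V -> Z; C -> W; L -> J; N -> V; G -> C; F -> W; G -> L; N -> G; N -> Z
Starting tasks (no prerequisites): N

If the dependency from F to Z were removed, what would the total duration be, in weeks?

24

Original critical path: N→F→C→W = 5+6+7+6 = 24 ⇒ 24 weeks.
Without F→Z, Z's earliest start moves from 11 to 7.
New critical path: N→F→C→W = 5+6+7+6 = 24 ⇒ 24 weeks.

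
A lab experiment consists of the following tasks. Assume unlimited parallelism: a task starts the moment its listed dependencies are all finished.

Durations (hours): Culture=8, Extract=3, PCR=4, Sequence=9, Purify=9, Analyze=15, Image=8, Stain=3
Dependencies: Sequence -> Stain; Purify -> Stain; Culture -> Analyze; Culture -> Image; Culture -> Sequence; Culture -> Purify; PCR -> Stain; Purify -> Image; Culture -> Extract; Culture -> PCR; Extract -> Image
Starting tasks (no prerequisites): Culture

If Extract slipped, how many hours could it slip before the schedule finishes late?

6

The longest chain is Culture→Purify→Image = 8+9+8 = 25; overall finish 25 hours.
Extract finishes as early as 11 and must finish by 17.
So Extract can slip 17 − 11 = 6 hours.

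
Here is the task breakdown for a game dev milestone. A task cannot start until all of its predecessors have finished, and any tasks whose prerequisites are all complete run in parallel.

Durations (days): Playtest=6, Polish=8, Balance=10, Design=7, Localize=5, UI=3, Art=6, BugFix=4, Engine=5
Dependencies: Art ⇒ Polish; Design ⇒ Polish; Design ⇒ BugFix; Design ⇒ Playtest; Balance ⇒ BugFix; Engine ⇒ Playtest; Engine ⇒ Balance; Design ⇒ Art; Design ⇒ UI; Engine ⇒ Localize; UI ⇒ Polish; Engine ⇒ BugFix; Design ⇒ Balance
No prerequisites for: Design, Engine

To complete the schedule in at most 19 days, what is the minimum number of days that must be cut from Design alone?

2

Current finish: 21 days; target: 19.
Design is on every critical path, so each day cut from Design cuts the finish by one (this holds down to a finish of 19).
Need 21 − 19 = 2 days off Design → Design becomes 5 days, finish becomes 19.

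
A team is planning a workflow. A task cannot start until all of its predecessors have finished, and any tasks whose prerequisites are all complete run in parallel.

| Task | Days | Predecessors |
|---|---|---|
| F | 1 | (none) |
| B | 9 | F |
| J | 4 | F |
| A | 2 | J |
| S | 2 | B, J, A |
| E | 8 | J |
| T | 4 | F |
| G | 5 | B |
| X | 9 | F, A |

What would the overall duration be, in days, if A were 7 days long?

21

Critical path before the change: F→J→A→X = 1+4+2+9 = 16 giving 16 days.
A is on the critical path; changing it to 7 makes that path 21 days.
That remains the longest chain; total 21 days.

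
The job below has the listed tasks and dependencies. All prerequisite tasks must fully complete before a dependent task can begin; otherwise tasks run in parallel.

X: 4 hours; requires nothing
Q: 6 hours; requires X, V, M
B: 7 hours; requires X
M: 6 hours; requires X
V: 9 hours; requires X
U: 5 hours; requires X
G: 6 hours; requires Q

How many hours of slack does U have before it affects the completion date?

16

The longest chain is X→V→Q→G = 4+9+6+6 = 25; overall finish 25 hours.
U finishes as early as 9 and must finish by 25.
Slack of U = 20 − 4 = 16 hours.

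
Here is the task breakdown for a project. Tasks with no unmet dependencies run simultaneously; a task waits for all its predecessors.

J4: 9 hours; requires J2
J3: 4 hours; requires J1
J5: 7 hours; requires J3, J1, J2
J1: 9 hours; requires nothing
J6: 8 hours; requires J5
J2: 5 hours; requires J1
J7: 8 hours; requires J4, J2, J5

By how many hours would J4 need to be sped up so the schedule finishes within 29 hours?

2

Current finish: 31 hours; target: 29.
J4 is on every critical path, so each hour cut from J4 cuts the finish by one (this holds down to a finish of 29).
Need 31 − 29 = 2 hours off J4 → J4 becomes 7 hours, finish becomes 29.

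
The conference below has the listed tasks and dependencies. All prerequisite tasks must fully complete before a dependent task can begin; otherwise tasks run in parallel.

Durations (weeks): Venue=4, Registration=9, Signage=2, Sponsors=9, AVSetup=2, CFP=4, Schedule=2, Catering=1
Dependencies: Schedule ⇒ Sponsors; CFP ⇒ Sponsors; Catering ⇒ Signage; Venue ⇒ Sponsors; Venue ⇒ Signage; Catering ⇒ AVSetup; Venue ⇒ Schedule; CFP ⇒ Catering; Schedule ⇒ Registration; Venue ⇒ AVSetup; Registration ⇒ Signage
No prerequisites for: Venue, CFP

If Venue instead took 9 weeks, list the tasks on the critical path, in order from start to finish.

As given, the longest chain is Venue→Schedule→Registration→Signage = 4+2+9+2 = 17, so the finish is 17 weeks.
Venue is on the critical path; changing it to 9 makes that path 22 weeks.
The critical path is still Venue→Schedule→Registration→Signage; finish is now 22 weeks.

Venue, Schedule, Registration, Signage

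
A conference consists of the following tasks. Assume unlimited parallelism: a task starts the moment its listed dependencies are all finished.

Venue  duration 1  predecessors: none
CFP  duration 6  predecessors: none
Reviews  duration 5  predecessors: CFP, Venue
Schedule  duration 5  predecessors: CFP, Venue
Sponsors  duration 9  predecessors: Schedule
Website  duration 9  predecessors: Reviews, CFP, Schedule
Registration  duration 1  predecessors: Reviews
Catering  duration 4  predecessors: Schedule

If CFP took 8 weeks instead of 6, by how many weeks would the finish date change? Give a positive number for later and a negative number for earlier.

2

Baseline: CFP→Reviews→Website = 6+5+9 = 20 → 20 weeks.
CFP lies on that path, so at 8 weeks the path becomes 22 weeks.
The critical path is still CFP→Reviews→Website; finish is now 22 weeks.
Change in finish: 22 − 20 = +2 weeks.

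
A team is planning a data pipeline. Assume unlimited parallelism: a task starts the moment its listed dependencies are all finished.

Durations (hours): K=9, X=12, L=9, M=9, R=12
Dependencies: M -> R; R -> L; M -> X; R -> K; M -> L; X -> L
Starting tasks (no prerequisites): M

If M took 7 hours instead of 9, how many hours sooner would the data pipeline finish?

Critical path before the change: M→X→L = 9+12+9 = 30 giving 30 hours.
M is on the critical path; changing it to 7 makes that path 28 hours.
The critical path is still M→X→L; finish is now 28 hours.
Change in finish: 28 − 30 = -2 hours.

2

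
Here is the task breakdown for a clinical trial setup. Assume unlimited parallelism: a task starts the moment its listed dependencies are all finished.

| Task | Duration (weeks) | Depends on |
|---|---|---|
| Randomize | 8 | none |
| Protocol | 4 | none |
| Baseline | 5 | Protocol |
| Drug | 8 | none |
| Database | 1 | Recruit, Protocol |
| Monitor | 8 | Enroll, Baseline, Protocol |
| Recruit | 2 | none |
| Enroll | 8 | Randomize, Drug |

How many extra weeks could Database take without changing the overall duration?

The longest chain is Randomize→Enroll→Monitor = 8+8+8 = 24; overall finish 24 weeks.
Database finishes as early as 5 and must finish by 24.
So Database can slip 24 − 5 = 19 weeks.

19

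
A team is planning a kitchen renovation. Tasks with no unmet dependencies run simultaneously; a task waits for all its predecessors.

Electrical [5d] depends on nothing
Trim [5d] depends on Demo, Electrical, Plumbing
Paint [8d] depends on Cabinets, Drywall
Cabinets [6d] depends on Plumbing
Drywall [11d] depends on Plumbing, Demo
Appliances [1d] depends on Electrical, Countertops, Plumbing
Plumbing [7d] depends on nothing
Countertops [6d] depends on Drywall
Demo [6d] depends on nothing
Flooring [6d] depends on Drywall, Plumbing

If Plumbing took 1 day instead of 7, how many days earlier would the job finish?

The binding path is Plumbing→Drywall→Paint = 7+11+8 = 26; finish at 26 days.
Since Plumbing is critical, the -6 change carries straight to that chain (now 20 days).
Now Demo→Drywall→Paint = 6+11+8 = 25 is longest, so the finish becomes 25 days.
Change in finish: 25 − 26 = -1 days.

1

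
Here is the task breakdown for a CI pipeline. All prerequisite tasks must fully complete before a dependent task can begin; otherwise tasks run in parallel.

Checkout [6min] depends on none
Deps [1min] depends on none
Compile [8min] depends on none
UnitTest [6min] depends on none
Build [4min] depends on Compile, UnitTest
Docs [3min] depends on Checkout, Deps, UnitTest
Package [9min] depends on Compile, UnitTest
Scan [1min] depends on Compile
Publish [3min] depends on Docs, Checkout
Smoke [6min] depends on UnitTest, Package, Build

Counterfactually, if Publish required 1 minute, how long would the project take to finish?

As given, the longest chain is Compile→Package→Smoke = 8+9+6 = 23, so the finish is 23 minutes.
The longest path through Publish is only 12 minutes, so Publish has float 11.
The critical path is still Compile→Package→Smoke; finish is now 23 minutes.

23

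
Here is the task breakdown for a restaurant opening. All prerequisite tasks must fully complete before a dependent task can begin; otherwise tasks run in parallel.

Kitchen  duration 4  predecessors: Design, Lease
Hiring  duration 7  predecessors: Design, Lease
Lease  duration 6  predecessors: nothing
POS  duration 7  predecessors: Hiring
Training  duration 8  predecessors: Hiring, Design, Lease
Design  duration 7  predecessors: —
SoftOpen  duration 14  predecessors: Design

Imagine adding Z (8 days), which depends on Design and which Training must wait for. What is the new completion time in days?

Originally the job takes 22 days.
With Z inserted, Training now waits for max(Hiring, Design, Lease, Z).
New critical path: Design→Z→Training = 7+8+8 = 23 ⇒ 23 days.

23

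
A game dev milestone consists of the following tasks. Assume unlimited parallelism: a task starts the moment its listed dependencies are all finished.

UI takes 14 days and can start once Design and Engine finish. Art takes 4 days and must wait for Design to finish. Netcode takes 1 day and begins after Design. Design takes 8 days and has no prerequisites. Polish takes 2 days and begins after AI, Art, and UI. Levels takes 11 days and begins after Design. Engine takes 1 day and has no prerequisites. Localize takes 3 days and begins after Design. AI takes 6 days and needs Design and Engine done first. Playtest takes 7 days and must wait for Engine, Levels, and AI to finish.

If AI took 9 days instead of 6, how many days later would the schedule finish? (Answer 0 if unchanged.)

Actual critical path: Design→Levels→Playtest = 8+11+7 = 26 ⇒ 26 days.
AI is off the critical path — its longest chain is 21 days, giving 5 of slack.
That remains the longest chain; total 26 days.
Change in finish: 26 − 26 = +0 days.

0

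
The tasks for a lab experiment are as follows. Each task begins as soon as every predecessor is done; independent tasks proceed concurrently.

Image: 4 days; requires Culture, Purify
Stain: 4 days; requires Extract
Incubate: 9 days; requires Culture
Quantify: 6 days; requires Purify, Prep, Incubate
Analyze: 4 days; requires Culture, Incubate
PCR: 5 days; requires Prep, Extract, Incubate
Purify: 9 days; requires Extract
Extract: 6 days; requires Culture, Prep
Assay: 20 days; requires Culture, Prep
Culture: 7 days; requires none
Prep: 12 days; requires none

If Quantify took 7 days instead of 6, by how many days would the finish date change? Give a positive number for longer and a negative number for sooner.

1

Critical path before the change: Prep→Extract→Purify→Quantify = 12+6+9+6 = 33 giving 33 days.
Quantify lies on that path, so at 7 days the path becomes 34 days.
No other chain overtakes it, so the finish is 34 days.
Change in finish: 34 − 33 = +1 days.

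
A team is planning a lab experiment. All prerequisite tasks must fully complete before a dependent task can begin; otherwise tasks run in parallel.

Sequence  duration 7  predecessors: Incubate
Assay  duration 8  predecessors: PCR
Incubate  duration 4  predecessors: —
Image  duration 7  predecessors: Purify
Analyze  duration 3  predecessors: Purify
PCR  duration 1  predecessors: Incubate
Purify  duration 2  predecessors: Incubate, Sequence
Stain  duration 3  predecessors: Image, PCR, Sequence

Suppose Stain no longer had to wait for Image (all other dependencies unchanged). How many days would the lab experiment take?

20

With the dependency in place, Incubate→Sequence→Purify→Image→Stain = 4+7+2+7+3 = 23 sets the finish at 23 days.
Without Image→Stain, Stain's earliest start moves from 20 to 11.
After: Incubate→Sequence→Purify→Image = 4+7+2+7 = 20 → 20 days.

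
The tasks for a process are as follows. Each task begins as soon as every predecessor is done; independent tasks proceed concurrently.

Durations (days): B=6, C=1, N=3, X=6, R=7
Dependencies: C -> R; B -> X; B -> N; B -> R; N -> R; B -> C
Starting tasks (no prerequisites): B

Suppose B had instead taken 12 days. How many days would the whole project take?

22

Critical path before the change: B→N→R = 6+3+7 = 16 giving 16 days.
Since B is critical, the +6 change carries straight to that chain (now 22 days).
That remains the longest chain; total 22 days.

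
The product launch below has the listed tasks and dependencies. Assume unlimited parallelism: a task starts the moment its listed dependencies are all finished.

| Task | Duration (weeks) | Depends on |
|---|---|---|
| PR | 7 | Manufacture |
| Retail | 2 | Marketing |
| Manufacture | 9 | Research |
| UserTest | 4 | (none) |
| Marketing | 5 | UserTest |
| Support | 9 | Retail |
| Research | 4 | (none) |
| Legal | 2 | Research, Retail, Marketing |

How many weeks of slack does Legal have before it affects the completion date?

7

The longest chain is Research→Manufacture→PR = 4+9+7 = 20; overall finish 20 weeks.
The longest chain containing Legal totals 13 weeks.
So Legal can slip 20 − 13 = 7 weeks.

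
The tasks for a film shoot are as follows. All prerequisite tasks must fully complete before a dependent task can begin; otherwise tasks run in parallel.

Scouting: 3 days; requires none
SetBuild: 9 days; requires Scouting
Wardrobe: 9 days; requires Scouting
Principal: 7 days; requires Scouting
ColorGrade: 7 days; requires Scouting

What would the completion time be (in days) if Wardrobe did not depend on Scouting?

Original critical path: Scouting→SetBuild = 3+9 = 12 ⇒ 12 days.
Without Scouting→Wardrobe, Wardrobe's earliest start moves from 3 to 0.
New critical path: Scouting→SetBuild = 3+9 = 12 ⇒ 12 days.

12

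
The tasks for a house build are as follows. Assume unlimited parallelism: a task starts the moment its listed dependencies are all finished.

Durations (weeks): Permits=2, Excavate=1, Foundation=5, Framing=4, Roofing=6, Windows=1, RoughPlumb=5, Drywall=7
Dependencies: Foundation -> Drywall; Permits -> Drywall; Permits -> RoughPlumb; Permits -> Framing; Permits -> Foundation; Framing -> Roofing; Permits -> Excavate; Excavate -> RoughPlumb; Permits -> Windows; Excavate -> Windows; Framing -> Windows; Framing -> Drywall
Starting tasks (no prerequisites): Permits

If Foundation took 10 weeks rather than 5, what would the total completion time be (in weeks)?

Critical path before the change: Permits→Foundation→Drywall = 2+5+7 = 14 giving 14 weeks.
Foundation is on the critical path; changing it to 10 makes that path 19 weeks.
No other chain overtakes it, so the finish is 19 weeks.

19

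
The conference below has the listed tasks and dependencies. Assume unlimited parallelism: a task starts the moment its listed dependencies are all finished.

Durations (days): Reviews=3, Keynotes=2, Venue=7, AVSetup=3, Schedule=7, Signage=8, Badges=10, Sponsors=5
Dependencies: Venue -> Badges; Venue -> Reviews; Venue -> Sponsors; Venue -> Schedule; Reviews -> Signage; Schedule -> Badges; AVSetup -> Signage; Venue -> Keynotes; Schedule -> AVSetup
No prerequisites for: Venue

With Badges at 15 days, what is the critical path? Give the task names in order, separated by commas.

Baseline: Venue→Schedule→AVSetup→Signage = 7+7+3+8 = 25 → 25 days.
Badges is off the critical path — its longest chain is 24 days, giving 1 of slack.
New critical path: Venue→Schedule→Badges = 7+7+15 = 29 ⇒ 29 days.

Venue, Schedule, Badges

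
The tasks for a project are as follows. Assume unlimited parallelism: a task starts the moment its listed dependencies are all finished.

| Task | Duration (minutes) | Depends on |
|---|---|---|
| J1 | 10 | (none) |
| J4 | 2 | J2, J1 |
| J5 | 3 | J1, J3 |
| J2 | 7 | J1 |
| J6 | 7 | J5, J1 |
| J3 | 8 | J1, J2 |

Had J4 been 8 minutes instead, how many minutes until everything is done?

35

The binding path is J1→J2→J3→J5→J6 = 10+7+8+3+7 = 35; finish at 35 minutes.
J4 is off the critical path — its longest chain is 19 minutes, giving 16 of slack.
No other chain overtakes it, so the finish is 35 minutes.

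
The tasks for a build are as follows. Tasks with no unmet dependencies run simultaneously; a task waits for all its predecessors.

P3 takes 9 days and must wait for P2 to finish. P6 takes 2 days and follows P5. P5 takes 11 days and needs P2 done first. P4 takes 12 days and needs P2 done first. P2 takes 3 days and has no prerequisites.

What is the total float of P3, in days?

P2→P5→P6 = 3+11+2 = 16 sets the makespan at 16 days.
P3 finishes as early as 12 and must finish by 16.
Float = 16 − 12 = 4.

4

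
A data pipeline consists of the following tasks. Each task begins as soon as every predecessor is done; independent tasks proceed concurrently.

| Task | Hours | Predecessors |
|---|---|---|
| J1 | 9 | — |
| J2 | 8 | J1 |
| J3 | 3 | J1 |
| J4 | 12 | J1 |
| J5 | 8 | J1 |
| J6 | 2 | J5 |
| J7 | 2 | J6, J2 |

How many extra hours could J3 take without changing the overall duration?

9

Critical path: J1→J4 = 9+12 = 21, so the finish is 21 hours.
The longest chain containing J3 totals 12 hours.
So J3 can slip 21 − 12 = 9 hours.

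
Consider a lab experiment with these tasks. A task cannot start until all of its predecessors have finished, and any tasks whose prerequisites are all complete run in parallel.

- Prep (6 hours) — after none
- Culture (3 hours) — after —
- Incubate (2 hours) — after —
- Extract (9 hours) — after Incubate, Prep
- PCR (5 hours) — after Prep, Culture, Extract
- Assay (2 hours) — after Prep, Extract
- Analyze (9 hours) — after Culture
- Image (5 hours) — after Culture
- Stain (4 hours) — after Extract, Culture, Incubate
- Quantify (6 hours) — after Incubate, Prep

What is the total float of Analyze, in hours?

8

Prep→Extract→PCR = 6+9+5 = 20 sets the makespan at 20 hours.
Longest path through Analyze: 12 hours (earliest finish 12, latest finish 20).
Slack of Analyze = 11 − 3 = 8 hours.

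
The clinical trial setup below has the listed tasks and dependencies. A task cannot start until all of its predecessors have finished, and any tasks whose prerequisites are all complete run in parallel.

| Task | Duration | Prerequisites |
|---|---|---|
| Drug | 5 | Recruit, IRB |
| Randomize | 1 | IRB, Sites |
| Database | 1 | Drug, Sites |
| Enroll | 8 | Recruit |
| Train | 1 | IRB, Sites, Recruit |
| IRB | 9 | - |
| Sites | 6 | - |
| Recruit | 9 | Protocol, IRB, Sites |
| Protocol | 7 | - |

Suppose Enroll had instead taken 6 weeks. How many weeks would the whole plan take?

Actual critical path: IRB→Recruit→Enroll = 9+9+8 = 26 ⇒ 26 weeks.
Enroll is on the critical path; changing it to 6 makes that path 24 weeks.
The binding chain switches to IRB→Recruit→Drug→Database = 9+9+5+1 = 24; finish 24 weeks.

24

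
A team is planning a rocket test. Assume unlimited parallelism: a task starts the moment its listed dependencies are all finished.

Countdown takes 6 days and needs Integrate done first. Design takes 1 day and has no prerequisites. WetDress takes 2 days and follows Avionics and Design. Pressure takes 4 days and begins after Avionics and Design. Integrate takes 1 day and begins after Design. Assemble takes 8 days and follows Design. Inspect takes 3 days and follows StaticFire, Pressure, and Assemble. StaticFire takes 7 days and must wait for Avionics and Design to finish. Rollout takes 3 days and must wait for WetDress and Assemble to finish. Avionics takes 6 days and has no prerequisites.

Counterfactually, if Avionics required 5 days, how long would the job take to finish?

15

Baseline: Avionics→StaticFire→Inspect = 6+7+3 = 16 → 16 days.
Since Avionics is critical, the -1 change carries straight to that chain (now 15 days).
The critical path is still Avionics→StaticFire→Inspect; finish is now 15 days.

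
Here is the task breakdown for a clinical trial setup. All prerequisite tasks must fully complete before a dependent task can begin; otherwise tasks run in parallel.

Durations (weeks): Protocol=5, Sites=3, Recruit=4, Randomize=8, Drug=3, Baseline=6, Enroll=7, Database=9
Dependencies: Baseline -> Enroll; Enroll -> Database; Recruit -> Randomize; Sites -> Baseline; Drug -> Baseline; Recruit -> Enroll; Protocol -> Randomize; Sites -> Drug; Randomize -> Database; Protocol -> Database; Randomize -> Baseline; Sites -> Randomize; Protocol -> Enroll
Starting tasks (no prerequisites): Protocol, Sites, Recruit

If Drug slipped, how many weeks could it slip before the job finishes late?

7

Critical path: Protocol→Randomize→Baseline→Enroll→Database = 5+8+6+7+9 = 35, so the finish is 35 weeks.
The longest chain containing Drug totals 28 weeks.
Slack of Drug = 10 − 3 = 7 weeks.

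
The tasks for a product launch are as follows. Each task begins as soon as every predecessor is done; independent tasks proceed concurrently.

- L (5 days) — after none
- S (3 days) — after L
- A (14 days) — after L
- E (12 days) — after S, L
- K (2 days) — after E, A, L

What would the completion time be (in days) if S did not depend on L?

21

With the dependency in place, L→S→E→K = 5+3+12+2 = 22 sets the finish at 22 days.
Without L→S, S's earliest start moves from 5 to 0.
The longest chain is now L→A→K = 5+14+2 = 21, so the product launch takes 21 days.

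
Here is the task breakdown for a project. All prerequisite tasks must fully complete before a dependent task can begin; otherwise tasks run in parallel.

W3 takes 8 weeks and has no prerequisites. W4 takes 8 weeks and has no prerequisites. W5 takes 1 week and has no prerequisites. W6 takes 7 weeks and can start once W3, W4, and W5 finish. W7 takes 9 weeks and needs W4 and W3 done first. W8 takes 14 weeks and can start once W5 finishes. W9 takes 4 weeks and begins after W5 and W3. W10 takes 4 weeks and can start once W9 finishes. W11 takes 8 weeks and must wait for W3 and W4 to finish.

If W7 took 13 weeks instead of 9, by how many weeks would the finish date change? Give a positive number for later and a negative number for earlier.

4

The binding path is W3→W7 = 8+9 = 17; finish at 17 weeks.
W7 is on the critical path; changing it to 13 makes that path 21 weeks.
The critical path is still W3→W7; finish is now 21 weeks.
Change in finish: 21 − 17 = +4 weeks.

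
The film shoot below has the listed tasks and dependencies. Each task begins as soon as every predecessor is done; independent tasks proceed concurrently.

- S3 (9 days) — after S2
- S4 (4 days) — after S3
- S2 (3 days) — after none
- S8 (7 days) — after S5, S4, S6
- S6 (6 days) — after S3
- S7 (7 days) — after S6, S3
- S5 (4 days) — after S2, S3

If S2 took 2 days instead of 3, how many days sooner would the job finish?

1

Actual critical path: S2→S3→S6→S7 = 3+9+6+7 = 25 ⇒ 25 days.
Since S2 is critical, the -1 change carries straight to that chain (now 24 days).
That remains the longest chain; total 24 days.
Change in finish: 24 − 25 = -1 days.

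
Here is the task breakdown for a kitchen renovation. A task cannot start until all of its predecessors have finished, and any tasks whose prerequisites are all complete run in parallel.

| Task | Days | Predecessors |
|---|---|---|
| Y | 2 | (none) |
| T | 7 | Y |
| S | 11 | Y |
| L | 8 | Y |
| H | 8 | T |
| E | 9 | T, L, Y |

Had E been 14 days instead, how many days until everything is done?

As given, the longest chain is Y→L→E = 2+8+9 = 19, so the finish is 19 days.
Since E is critical, the +5 change carries straight to that chain (now 24 days).
That remains the longest chain; total 24 days.

24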